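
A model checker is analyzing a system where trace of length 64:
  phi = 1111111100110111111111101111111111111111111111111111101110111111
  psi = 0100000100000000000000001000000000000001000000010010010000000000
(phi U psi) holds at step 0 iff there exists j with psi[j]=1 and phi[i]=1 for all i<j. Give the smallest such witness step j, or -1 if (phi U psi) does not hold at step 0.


(phi U psi) at 0: need smallest j with psi[j]=1 and phi[i]=1 for all i in [0,j).
Scan from step 0:
  step 0: phi=1, psi=0 -> continue
  step 1: psi=1 and phi held for [0,1) -> witness found
Witness step = 1

1


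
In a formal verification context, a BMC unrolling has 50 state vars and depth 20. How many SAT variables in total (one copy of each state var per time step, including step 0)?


BMC unrolls to depth k, creating one copy of each state var for steps 0..k.
Step count = 20 + 1 = 21 (steps 0 through 20)
Vars per step = 50
Total = 50 * 21 = 1050

1050


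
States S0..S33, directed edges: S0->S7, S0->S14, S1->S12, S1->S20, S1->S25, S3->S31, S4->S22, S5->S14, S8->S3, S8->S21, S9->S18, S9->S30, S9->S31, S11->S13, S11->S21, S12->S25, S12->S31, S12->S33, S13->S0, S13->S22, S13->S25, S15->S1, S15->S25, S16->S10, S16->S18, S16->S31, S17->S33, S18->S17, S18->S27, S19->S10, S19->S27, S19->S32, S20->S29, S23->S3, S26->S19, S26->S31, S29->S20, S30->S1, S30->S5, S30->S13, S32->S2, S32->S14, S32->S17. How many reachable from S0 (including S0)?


BFS from S0:
  layer 0: {S0}
  layer 1: {S7, S14}
Reachable set: {S0, S7, S14}
Count = 3

3


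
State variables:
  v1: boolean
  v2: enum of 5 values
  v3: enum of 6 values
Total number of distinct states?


State space = product of domain sizes of all variables.
Domain sizes:
  v1 (boolean): 2
  v2 (enum of 5 values): 5
  v3 (enum of 6 values): 6
Product = 2 * 5 * 6 = 60

60


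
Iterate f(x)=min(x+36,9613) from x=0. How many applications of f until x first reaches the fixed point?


Step 1: x=0, cap=9613, increment=36
Step 2: x grows by 36 each step until capped at 9613; fixed point is x=9613
Step 3: iterations = ceil(9613/36) = 268

268


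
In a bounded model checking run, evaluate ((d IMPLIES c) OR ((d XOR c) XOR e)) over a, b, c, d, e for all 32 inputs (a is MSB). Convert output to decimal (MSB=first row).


Formula: ((d IMPLIES c) OR ((d XOR c) XOR e)) over a, b, c, d, e (32 rows)
Evaluate each row (bits = a,b,c,d,e, MSB first):
  row 0 [00000]: ((0 IMPLIES 0) OR ((0 XOR 0) XOR 0)) -> 1
  row 1 [00001]: ((0 IMPLIES 0) OR ((0 XOR 0) XOR 1)) -> 1
  row 2 [00010]: ((1 IMPLIES 0) OR ((1 XOR 0) XOR 0)) -> 1
  row 3 [00011]: ((1 IMPLIES 0) OR ((1 XOR 0) XOR 1)) -> 0
  row 4 [00100]: ((0 IMPLIES 1) OR ((0 XOR 1) XOR 0)) -> 1
  row 5 [00101]: ((0 IMPLIES 1) OR ((0 XOR 1) XOR 1)) -> 1
  row 6 [00110]: ((1 IMPLIES 1) OR ((1 XOR 1) XOR 0)) -> 1
  row 7 [00111]: ((1 IMPLIES 1) OR ((1 XOR 1) XOR 1)) -> 1
  row 8 [01000]: ((0 IMPLIES 0) OR ((0 XOR 0) XOR 0)) -> 1
  row 9 [01001]: ((0 IMPLIES 0) OR ((0 XOR 0) XOR 1)) -> 1
  row 10 [01010]: ((1 IMPLIES 0) OR ((1 XOR 0) XOR 0)) -> 1
  row 11 [01011]: ((1 IMPLIES 0) OR ((1 XOR 0) XOR 1)) -> 0
  row 12 [01100]: ((0 IMPLIES 1) OR ((0 XOR 1) XOR 0)) -> 1
  row 13 [01101]: ((0 IMPLIES 1) OR ((0 XOR 1) XOR 1)) -> 1
  row 14 [01110]: ((1 IMPLIES 1) OR ((1 XOR 1) XOR 0)) -> 1
  row 15 [01111]: ((1 IMPLIES 1) OR ((1 XOR 1) XOR 1)) -> 1
  row 16 [10000]: ((0 IMPLIES 0) OR ((0 XOR 0) XOR 0)) -> 1
  row 17 [10001]: ((0 IMPLIES 0) OR ((0 XOR 0) XOR 1)) -> 1
  row 18 [10010]: ((1 IMPLIES 0) OR ((1 XOR 0) XOR 0)) -> 1
  row 19 [10011]: ((1 IMPLIES 0) OR ((1 XOR 0) XOR 1)) -> 0
  row 20 [10100]: ((0 IMPLIES 1) OR ((0 XOR 1) XOR 0)) -> 1
  row 21 [10101]: ((0 IMPLIES 1) OR ((0 XOR 1) XOR 1)) -> 1
  row 22 [10110]: ((1 IMPLIES 1) OR ((1 XOR 1) XOR 0)) -> 1
  row 23 [10111]: ((1 IMPLIES 1) OR ((1 XOR 1) XOR 1)) -> 1
  row 24 [11000]: ((0 IMPLIES 0) OR ((0 XOR 0) XOR 0)) -> 1
  row 25 [11001]: ((0 IMPLIES 0) OR ((0 XOR 0) XOR 1)) -> 1
  row 26 [11010]: ((1 IMPLIES 0) OR ((1 XOR 0) XOR 0)) -> 1
  row 27 [11011]: ((1 IMPLIES 0) OR ((1 XOR 0) XOR 1)) -> 0
  row 28 [11100]: ((0 IMPLIES 1) OR ((0 XOR 1) XOR 0)) -> 1
  row 29 [11101]: ((0 IMPLIES 1) OR ((0 XOR 1) XOR 1)) -> 1
  row 30 [11110]: ((1 IMPLIES 1) OR ((1 XOR 1) XOR 0)) -> 1
  row 31 [11111]: ((1 IMPLIES 1) OR ((1 XOR 1) XOR 1)) -> 1
Full result column, 4 rows per line (a,b,c fixed per line; d,e runs 00..11 left to right):
  rows 0-3 [a,b,c=000]: 1110  = hex E
  rows 4-7 [a,b,c=001]: 1111  = hex F
  rows 8-11 [a,b,c=010]: 1110  = hex E
  rows 12-15 [a,b,c=011]: 1111  = hex F
  rows 16-19 [a,b,c=100]: 1110  = hex E
  rows 20-23 [a,b,c=101]: 1111  = hex F
  rows 24-27 [a,b,c=110]: 1110  = hex E
  rows 28-31 [a,b,c=111]: 1111  = hex F
Output column (row 0 .. row 31) = 11101111111011111110111111101111
Output column grouped in 4s = 1110 1111 1110 1111 1110 1111 1110 1111 = 0xEFEFEFEF
Convert to decimal digit by digit (value = value*16 + digit):
  E -> 14
  14*16 + 15 (F) = 239
  239*16 + 14 (E) = 3838
  3838*16 + 15 (F) = 61423
  61423*16 + 14 (E) = 982782
  982782*16 + 15 (F) = 15724527
  15724527*16 + 14 (E) = 251592446
  251592446*16 + 15 (F) = 4025479151
Decimal = 4025479151

4025479151


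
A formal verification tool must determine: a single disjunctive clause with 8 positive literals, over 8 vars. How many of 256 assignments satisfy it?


Step 1: Total=2^8=256
Step 2: Unsat when all 8 false: 2^0=1
Step 3: Sat=256-1=255

255


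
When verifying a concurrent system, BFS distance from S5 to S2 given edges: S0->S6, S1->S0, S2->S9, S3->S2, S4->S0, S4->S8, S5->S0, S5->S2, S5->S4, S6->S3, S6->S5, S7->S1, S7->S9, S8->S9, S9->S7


BFS layer-by-layer from S5:
  dist 0: {S5}
  dist 1: {S0, S2, S4}
  -> S2 reached at distance 1
Shortest path length = 1

1


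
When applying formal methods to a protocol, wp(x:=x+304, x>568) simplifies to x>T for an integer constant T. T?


Formula: wp(x:=E, P) = P[E/x] (substitute E for x in postcondition)
Step 1: Postcondition: x>568
Step 2: Substitute x+304 for x: x+304>568
Step 3: Solve for x: x > 568-304 = 264

264


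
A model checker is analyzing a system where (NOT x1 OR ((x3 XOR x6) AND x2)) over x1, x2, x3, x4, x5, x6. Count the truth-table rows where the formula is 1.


Formula: (NOT x1 OR ((x3 XOR x6) AND x2)) over 6 vars (64 rows)
Evaluate each row (x1, x2, x3, x4, x5, x6 as bits, MSB first):
  row 0 [000000]: (NOT 0 OR ((0 XOR 0) AND 0)) -> 1
  row 1 [000001]: (NOT 0 OR ((0 XOR 1) AND 0)) -> 1
  row 2 [000010]: (NOT 0 OR ((0 XOR 0) AND 0)) -> 1
  row 3 [000011]: (NOT 0 OR ((0 XOR 1) AND 0)) -> 1
  row 4 [000100]: (NOT 0 OR ((0 XOR 0) AND 0)) -> 1
  (every remaining row is evaluated the same way; all 64 results are listed next)
Full result column, 8 rows per line (x1,x2,x3 fixed per line; x4,x5,x6 runs 000..111 left to right):
  rows 0-7 [x1,x2,x3=000]: 11111111  (ones: 8)
  rows 8-15 [x1,x2,x3=001]: 11111111  (ones: 8)
  rows 16-23 [x1,x2,x3=010]: 11111111  (ones: 8)
  rows 24-31 [x1,x2,x3=011]: 11111111  (ones: 8)
  rows 32-39 [x1,x2,x3=100]: 00000000  (ones: 0)
  rows 40-47 [x1,x2,x3=101]: 00000000  (ones: 0)
  rows 48-55 [x1,x2,x3=110]: 01010101  (ones: 4)
  rows 56-63 [x1,x2,x3=111]: 10101010  (ones: 4)
Count of 1-rows = 8+8+8+8+0+0+4+4 = 40

40


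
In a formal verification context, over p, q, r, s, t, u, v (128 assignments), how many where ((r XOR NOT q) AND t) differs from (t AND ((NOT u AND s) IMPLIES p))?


F1 = ((r XOR NOT q) AND t)
F2 = (t AND ((NOT u AND s) IMPLIES p))
Evaluate both on each of 128 rows (bits = p,q,r,s,t,u,v):
  row 0 [0000000]: F1=0 F2=0 -> 0
  row 1 [0000001]: F1=0 F2=0 -> 0
  row 2 [0000010]: F1=0 F2=0 -> 0
  row 3 [0000011]: F1=0 F2=0 -> 0
  row 4 [0000100]: F1=1 F2=1 -> 0
  (every remaining row is evaluated the same way; all 128 results are listed next)
Full result column, 8 rows per line (p,q,r,s fixed per line; t,u,v runs 000..111 left to right):
  rows 0-7 [p,q,r,s=0000]: 00000000  (ones: 0)
  rows 8-15 [p,q,r,s=0001]: 00001100  (ones: 2)
  rows 16-23 [p,q,r,s=0010]: 00001111  (ones: 4)
  rows 24-31 [p,q,r,s=0011]: 00000011  (ones: 2)
  rows 32-39 [p,q,r,s=0100]: 00001111  (ones: 4)
  rows 40-47 [p,q,r,s=0101]: 00000011  (ones: 2)
  rows 48-55 [p,q,r,s=0110]: 00000000  (ones: 0)
  rows 56-63 [p,q,r,s=0111]: 00001100  (ones: 2)
  rows 64-71 [p,q,r,s=1000]: 00000000  (ones: 0)
  rows 72-79 [p,q,r,s=1001]: 00000000  (ones: 0)
  rows 80-87 [p,q,r,s=1010]: 00001111  (ones: 4)
  rows 88-95 [p,q,r,s=1011]: 00001111  (ones: 4)
  rows 96-103 [p,q,r,s=1100]: 00001111  (ones: 4)
  rows 104-111 [p,q,r,s=1101]: 00001111  (ones: 4)
  rows 112-119 [p,q,r,s=1110]: 00000000  (ones: 0)
  rows 120-127 [p,q,r,s=1111]: 00000000  (ones: 0)
Disagreements = 0+2+4+2+4+2+0+2+0+0+4+4+4+4+0+0 = 32

32


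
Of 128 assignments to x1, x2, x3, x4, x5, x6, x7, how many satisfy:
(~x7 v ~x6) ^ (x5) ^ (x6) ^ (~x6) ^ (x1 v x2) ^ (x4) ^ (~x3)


CNF with 7 clauses over 7 vars (128 assignments).
An assignment satisfies CNF iff every clause has >=1 true literal.
Check each row (bits = x1,x2,x3,x4,x5,x6,x7; clause T/F shown):
  row 0 [0000000]: clauses=TFFTFFT -> 0
  row 1 [0000001]: clauses=TFFTFFT -> 0
  row 2 [0000010]: clauses=TFTFFFT -> 0
  row 3 [0000011]: clauses=FFTFFFT -> 0
  row 4 [0000100]: clauses=TTFTFFT -> 0
  (every remaining row is evaluated the same way; all 128 results are listed next)
Full result column, 8 rows per line (x1,x2,x3,x4 fixed per line; x5,x6,x7 runs 000..111 left to right):
  rows 0-7 [x1,x2,x3,x4=0000]: 00000000  (ones: 0)
  rows 8-15 [x1,x2,x3,x4=0001]: 00000000  (ones: 0)
  rows 16-23 [x1,x2,x3,x4=0010]: 00000000  (ones: 0)
  rows 24-31 [x1,x2,x3,x4=0011]: 00000000  (ones: 0)
  rows 32-39 [x1,x2,x3,x4=0100]: 00000000  (ones: 0)
  rows 40-47 [x1,x2,x3,x4=0101]: 00000000  (ones: 0)
  rows 48-55 [x1,x2,x3,x4=0110]: 00000000  (ones: 0)
  rows 56-63 [x1,x2,x3,x4=0111]: 00000000  (ones: 0)
  rows 64-71 [x1,x2,x3,x4=1000]: 00000000  (ones: 0)
  rows 72-79 [x1,x2,x3,x4=1001]: 00000000  (ones: 0)
  rows 80-87 [x1,x2,x3,x4=1010]: 00000000  (ones: 0)
  rows 88-95 [x1,x2,x3,x4=1011]: 00000000  (ones: 0)
  rows 96-103 [x1,x2,x3,x4=1100]: 00000000  (ones: 0)
  rows 104-111 [x1,x2,x3,x4=1101]: 00000000  (ones: 0)
  rows 112-119 [x1,x2,x3,x4=1110]: 00000000  (ones: 0)
  rows 120-127 [x1,x2,x3,x4=1111]: 00000000  (ones: 0)
Satisfying assignments = 0+0+0+0+0+0+0+0+0+0+0+0+0+0+0+0 = 0

0


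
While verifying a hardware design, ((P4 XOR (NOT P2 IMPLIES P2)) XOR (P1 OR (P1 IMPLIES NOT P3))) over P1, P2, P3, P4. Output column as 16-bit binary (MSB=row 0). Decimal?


Formula: ((P4 XOR (NOT P2 IMPLIES P2)) XOR (P1 OR (P1 IMPLIES NOT P3))) over P1, P2, P3, P4 (16 rows)
Evaluate each row (bits = P1,P2,P3,P4, MSB first):
  row 0 [0000]: ((0 XOR (NOT 0 IMPLIES 0)) XOR (0 OR (0 IMPLIES NOT 0))) -> 1
  row 1 [0001]: ((1 XOR (NOT 0 IMPLIES 0)) XOR (0 OR (0 IMPLIES NOT 0))) -> 0
  row 2 [0010]: ((0 XOR (NOT 0 IMPLIES 0)) XOR (0 OR (0 IMPLIES NOT 1))) -> 1
  row 3 [0011]: ((1 XOR (NOT 0 IMPLIES 0)) XOR (0 OR (0 IMPLIES NOT 1))) -> 0
  row 4 [0100]: ((0 XOR (NOT 1 IMPLIES 1)) XOR (0 OR (0 IMPLIES NOT 0))) -> 0
  row 5 [0101]: ((1 XOR (NOT 1 IMPLIES 1)) XOR (0 OR (0 IMPLIES NOT 0))) -> 1
  row 6 [0110]: ((0 XOR (NOT 1 IMPLIES 1)) XOR (0 OR (0 IMPLIES NOT 1))) -> 0
  row 7 [0111]: ((1 XOR (NOT 1 IMPLIES 1)) XOR (0 OR (0 IMPLIES NOT 1))) -> 1
  row 8 [1000]: ((0 XOR (NOT 0 IMPLIES 0)) XOR (1 OR (1 IMPLIES NOT 0))) -> 1
  row 9 [1001]: ((1 XOR (NOT 0 IMPLIES 0)) XOR (1 OR (1 IMPLIES NOT 0))) -> 0
  row 10 [1010]: ((0 XOR (NOT 0 IMPLIES 0)) XOR (1 OR (1 IMPLIES NOT 1))) -> 1
  row 11 [1011]: ((1 XOR (NOT 0 IMPLIES 0)) XOR (1 OR (1 IMPLIES NOT 1))) -> 0
  row 12 [1100]: ((0 XOR (NOT 1 IMPLIES 1)) XOR (1 OR (1 IMPLIES NOT 0))) -> 0
  row 13 [1101]: ((1 XOR (NOT 1 IMPLIES 1)) XOR (1 OR (1 IMPLIES NOT 0))) -> 1
  row 14 [1110]: ((0 XOR (NOT 1 IMPLIES 1)) XOR (1 OR (1 IMPLIES NOT 1))) -> 0
  row 15 [1111]: ((1 XOR (NOT 1 IMPLIES 1)) XOR (1 OR (1 IMPLIES NOT 1))) -> 1
Full result column, 4 rows per line (P1,P2 fixed per line; P3,P4 runs 00..11 left to right):
  rows 0-3 [P1,P2=00]: 1010  = hex A
  rows 4-7 [P1,P2=01]: 0101  = hex 5
  rows 8-11 [P1,P2=10]: 1010  = hex A
  rows 12-15 [P1,P2=11]: 0101  = hex 5
Output column (row 0 .. row 15) = 1010010110100101
Output column grouped in 4s = 1010 0101 1010 0101 = 0xA5A5
Convert to decimal digit by digit (value = value*16 + digit):
  A -> 10
  10*16 + 5 = 165
  165*16 + 10 (A) = 2650
  2650*16 + 5 = 42405
Decimal = 42405

42405


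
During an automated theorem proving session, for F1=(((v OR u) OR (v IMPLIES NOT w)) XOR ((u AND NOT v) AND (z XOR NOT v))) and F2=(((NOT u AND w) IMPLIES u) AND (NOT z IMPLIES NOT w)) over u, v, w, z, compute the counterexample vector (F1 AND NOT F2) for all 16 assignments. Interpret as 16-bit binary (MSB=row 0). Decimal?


F1 = (((v OR u) OR (v IMPLIES NOT w)) XOR ((u AND NOT v) AND (z XOR NOT v)))
F2 = (((NOT u AND w) IMPLIES u) AND (NOT z IMPLIES NOT w))
Counterexample to F1=>F2 is where F1=1 and F2=0.
Evaluate each row (bits = u,v,w,z, MSB first):
  row 0 [0000]: F1=1 F2=1 -> F1&~F2 -> 0
  row 1 [0001]: F1=1 F2=1 -> F1&~F2 -> 0
  row 2 [0010]: F1=1 F2=0 -> F1&~F2 -> 1
  row 3 [0011]: F1=1 F2=0 -> F1&~F2 -> 1
  row 4 [0100]: F1=1 F2=1 -> F1&~F2 -> 0
  row 5 [0101]: F1=1 F2=1 -> F1&~F2 -> 0
  row 6 [0110]: F1=1 F2=0 -> F1&~F2 -> 1
  row 7 [0111]: F1=1 F2=0 -> F1&~F2 -> 1
  row 8 [1000]: F1=0 F2=1 -> F1&~F2 -> 0
  row 9 [1001]: F1=1 F2=1 -> F1&~F2 -> 0
  row 10 [1010]: F1=0 F2=0 -> F1&~F2 -> 0
  row 11 [1011]: F1=1 F2=1 -> F1&~F2 -> 0
  row 12 [1100]: F1=1 F2=1 -> F1&~F2 -> 0
  row 13 [1101]: F1=1 F2=1 -> F1&~F2 -> 0
  row 14 [1110]: F1=1 F2=0 -> F1&~F2 -> 1
  row 15 [1111]: F1=1 F2=1 -> F1&~F2 -> 0
Full result column, 4 rows per line (u,v fixed per line; w,z runs 00..11 left to right):
  rows 0-3 [u,v=00]: 0011  = hex 3
  rows 4-7 [u,v=01]: 0011  = hex 3
  rows 8-11 [u,v=10]: 0000  = hex 0
  rows 12-15 [u,v=11]: 0010  = hex 2
Counterexample vector (row 0 .. row 15) = 0011001100000010
Output column grouped in 4s = 0011 0011 0000 0010 = 0x3302
Convert to decimal digit by digit (value = value*16 + digit):
  3 -> 3
  3*16 + 3 = 51
  51*16 + 0 = 816
  816*16 + 2 = 13058
Decimal = 13058

13058


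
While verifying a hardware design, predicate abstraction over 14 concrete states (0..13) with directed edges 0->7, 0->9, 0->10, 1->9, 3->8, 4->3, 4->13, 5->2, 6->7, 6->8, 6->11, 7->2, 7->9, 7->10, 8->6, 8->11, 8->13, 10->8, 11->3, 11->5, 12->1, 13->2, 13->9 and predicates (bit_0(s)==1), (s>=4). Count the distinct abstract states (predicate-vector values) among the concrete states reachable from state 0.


BFS from 0:
Concrete reachable: {0, 2, 3, 5, 6, 7, 8, 9, 10, 11, 13}
Abstract via predicates (bit_0(s)==1), (s>=4):
  (0,0) <- {0, 2}
  (0,1) <- {6, 8, 10}
  (1,0) <- {3}
  (1,1) <- {5, 7, 9, 11, 13}
Distinct abstract states = 4

4


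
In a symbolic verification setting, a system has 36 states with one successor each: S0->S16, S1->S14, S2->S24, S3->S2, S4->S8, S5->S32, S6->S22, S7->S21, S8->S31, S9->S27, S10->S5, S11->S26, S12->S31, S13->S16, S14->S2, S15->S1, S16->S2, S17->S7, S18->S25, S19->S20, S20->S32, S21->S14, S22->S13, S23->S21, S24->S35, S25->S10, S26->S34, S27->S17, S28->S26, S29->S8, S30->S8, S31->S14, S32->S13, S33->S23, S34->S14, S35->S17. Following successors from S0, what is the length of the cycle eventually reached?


Trace from S0 until a state repeats:
  S0 -> S16 -> S2 -> S24 -> S35 -> S17 -> S7 -> S21 -> S14 -> S2
S2 first seen at step 2, revisited at step 9.
Cycle length = 9 - 2 = 7

7


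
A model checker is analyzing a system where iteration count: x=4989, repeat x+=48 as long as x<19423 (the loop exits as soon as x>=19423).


Step 1: x goes from 4989 toward 19423 by 48; the body runs while x<19423, so iterations = ceil((bound-start)/step)
Step 2: Distance=14434
Step 3: ceil(14434/48)=301

301


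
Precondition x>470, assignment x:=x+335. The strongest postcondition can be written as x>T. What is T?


Formula: sp(P, x:=E) = exists old_x. (x = E[old_x/x]) AND P[old_x/x] (old_x is the value of x before the assignment; eliminate old_x by solving x = E[old_x/x] for old_x)
Step 1: Precondition P: x>470, i.e. old_x > 470
Step 2: Assignment gives x = old_x + 335, so old_x = x - 335
Step 3: Substitute into P: x - 335 > 470
Step 4: Simplify: x > 470+335 = 805

805


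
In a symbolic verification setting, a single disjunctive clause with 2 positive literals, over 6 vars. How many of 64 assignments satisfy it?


Step 1: Total=2^6=64
Step 2: Unsat when all 2 false: 2^4=16
Step 3: Sat=64-16=48

48


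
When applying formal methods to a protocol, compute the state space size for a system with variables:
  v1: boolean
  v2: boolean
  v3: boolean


State space = product of domain sizes of all variables.
Domain sizes:
  v1 (boolean): 2
  v2 (boolean): 2
  v3 (boolean): 2
Product = 2 * 2 * 2 = 8

8


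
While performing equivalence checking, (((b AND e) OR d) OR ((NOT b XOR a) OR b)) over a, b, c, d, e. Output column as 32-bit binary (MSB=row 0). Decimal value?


Formula: (((b AND e) OR d) OR ((NOT b XOR a) OR b)) over a, b, c, d, e (32 rows)
Evaluate each row (bits = a,b,c,d,e, MSB first):
  row 0 [00000]: (((0 AND 0) OR 0) OR ((NOT 0 XOR 0) OR 0)) -> 1
  row 1 [00001]: (((0 AND 1) OR 0) OR ((NOT 0 XOR 0) OR 0)) -> 1
  row 2 [00010]: (((0 AND 0) OR 1) OR ((NOT 0 XOR 0) OR 0)) -> 1
  row 3 [00011]: (((0 AND 1) OR 1) OR ((NOT 0 XOR 0) OR 0)) -> 1
  row 4 [00100]: (((0 AND 0) OR 0) OR ((NOT 0 XOR 0) OR 0)) -> 1
  row 5 [00101]: (((0 AND 1) OR 0) OR ((NOT 0 XOR 0) OR 0)) -> 1
  row 6 [00110]: (((0 AND 0) OR 1) OR ((NOT 0 XOR 0) OR 0)) -> 1
  row 7 [00111]: (((0 AND 1) OR 1) OR ((NOT 0 XOR 0) OR 0)) -> 1
  row 8 [01000]: (((1 AND 0) OR 0) OR ((NOT 1 XOR 0) OR 1)) -> 1
  row 9 [01001]: (((1 AND 1) OR 0) OR ((NOT 1 XOR 0) OR 1)) -> 1
  row 10 [01010]: (((1 AND 0) OR 1) OR ((NOT 1 XOR 0) OR 1)) -> 1
  row 11 [01011]: (((1 AND 1) OR 1) OR ((NOT 1 XOR 0) OR 1)) -> 1
  row 12 [01100]: (((1 AND 0) OR 0) OR ((NOT 1 XOR 0) OR 1)) -> 1
  row 13 [01101]: (((1 AND 1) OR 0) OR ((NOT 1 XOR 0) OR 1)) -> 1
  row 14 [01110]: (((1 AND 0) OR 1) OR ((NOT 1 XOR 0) OR 1)) -> 1
  row 15 [01111]: (((1 AND 1) OR 1) OR ((NOT 1 XOR 0) OR 1)) -> 1
  row 16 [10000]: (((0 AND 0) OR 0) OR ((NOT 0 XOR 1) OR 0)) -> 0
  row 17 [10001]: (((0 AND 1) OR 0) OR ((NOT 0 XOR 1) OR 0)) -> 0
  row 18 [10010]: (((0 AND 0) OR 1) OR ((NOT 0 XOR 1) OR 0)) -> 1
  row 19 [10011]: (((0 AND 1) OR 1) OR ((NOT 0 XOR 1) OR 0)) -> 1
  row 20 [10100]: (((0 AND 0) OR 0) OR ((NOT 0 XOR 1) OR 0)) -> 0
  row 21 [10101]: (((0 AND 1) OR 0) OR ((NOT 0 XOR 1) OR 0)) -> 0
  row 22 [10110]: (((0 AND 0) OR 1) OR ((NOT 0 XOR 1) OR 0)) -> 1
  row 23 [10111]: (((0 AND 1) OR 1) OR ((NOT 0 XOR 1) OR 0)) -> 1
  row 24 [11000]: (((1 AND 0) OR 0) OR ((NOT 1 XOR 1) OR 1)) -> 1
  row 25 [11001]: (((1 AND 1) OR 0) OR ((NOT 1 XOR 1) OR 1)) -> 1
  row 26 [11010]: (((1 AND 0) OR 1) OR ((NOT 1 XOR 1) OR 1)) -> 1
  row 27 [11011]: (((1 AND 1) OR 1) OR ((NOT 1 XOR 1) OR 1)) -> 1
  row 28 [11100]: (((1 AND 0) OR 0) OR ((NOT 1 XOR 1) OR 1)) -> 1
  row 29 [11101]: (((1 AND 1) OR 0) OR ((NOT 1 XOR 1) OR 1)) -> 1
  row 30 [11110]: (((1 AND 0) OR 1) OR ((NOT 1 XOR 1) OR 1)) -> 1
  row 31 [11111]: (((1 AND 1) OR 1) OR ((NOT 1 XOR 1) OR 1)) -> 1
Full result column, 4 rows per line (a,b,c fixed per line; d,e runs 00..11 left to right):
  rows 0-3 [a,b,c=000]: 1111  = hex F
  rows 4-7 [a,b,c=001]: 1111  = hex F
  rows 8-11 [a,b,c=010]: 1111  = hex F
  rows 12-15 [a,b,c=011]: 1111  = hex F
  rows 16-19 [a,b,c=100]: 0011  = hex 3
  rows 20-23 [a,b,c=101]: 0011  = hex 3
  rows 24-27 [a,b,c=110]: 1111  = hex F
  rows 28-31 [a,b,c=111]: 1111  = hex F
Output column (row 0 .. row 31) = 11111111111111110011001111111111
Output column grouped in 4s = 1111 1111 1111 1111 0011 0011 1111 1111 = 0xFFFF33FF
Convert to decimal digit by digit (value = value*16 + digit):
  F -> 15
  15*16 + 15 (F) = 255
  255*16 + 15 (F) = 4095
  4095*16 + 15 (F) = 65535
  65535*16 + 3 = 1048563
  1048563*16 + 3 = 16777011
  16777011*16 + 15 (F) = 268432191
  268432191*16 + 15 (F) = 4294915071
Decimal = 4294915071

4294915071


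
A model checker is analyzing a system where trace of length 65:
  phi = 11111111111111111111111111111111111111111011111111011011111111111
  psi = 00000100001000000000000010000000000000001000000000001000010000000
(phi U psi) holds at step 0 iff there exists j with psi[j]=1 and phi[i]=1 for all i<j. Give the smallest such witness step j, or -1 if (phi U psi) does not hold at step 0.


(phi U psi) at 0: need smallest j with psi[j]=1 and phi[i]=1 for all i in [0,j).
Scan from step 0:
  step 0: phi=1, psi=0 -> continue
  step 1: phi=1, psi=0 -> continue
  step 2: phi=1, psi=0 -> continue
  step 3: phi=1, psi=0 -> continue
  step 5: psi=1 and phi held for [0,5) -> witness found
Witness step = 5

5


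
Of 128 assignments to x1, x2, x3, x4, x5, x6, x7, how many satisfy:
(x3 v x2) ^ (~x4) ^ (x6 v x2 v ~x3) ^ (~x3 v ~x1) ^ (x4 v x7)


CNF with 5 clauses over 7 vars (128 assignments).
An assignment satisfies CNF iff every clause has >=1 true literal.
Check each row (bits = x1,x2,x3,x4,x5,x6,x7; clause T/F shown):
  row 0 [0000000]: clauses=FTTTF -> 0
  row 1 [0000001]: clauses=FTTTT -> 0
  row 2 [0000010]: clauses=FTTTF -> 0
  row 3 [0000011]: clauses=FTTTT -> 0
  row 4 [0000100]: clauses=FTTTF -> 0
  (every remaining row is evaluated the same way; all 128 results are listed next)
Full result column, 8 rows per line (x1,x2,x3,x4 fixed per line; x5,x6,x7 runs 000..111 left to right):
  rows 0-7 [x1,x2,x3,x4=0000]: 00000000  (ones: 0)
  rows 8-15 [x1,x2,x3,x4=0001]: 00000000  (ones: 0)
  rows 16-23 [x1,x2,x3,x4=0010]: 00010001  (ones: 2)
  rows 24-31 [x1,x2,x3,x4=0011]: 00000000  (ones: 0)
  rows 32-39 [x1,x2,x3,x4=0100]: 01010101  (ones: 4)
  rows 40-47 [x1,x2,x3,x4=0101]: 00000000  (ones: 0)
  rows 48-55 [x1,x2,x3,x4=0110]: 01010101  (ones: 4)
  rows 56-63 [x1,x2,x3,x4=0111]: 00000000  (ones: 0)
  rows 64-71 [x1,x2,x3,x4=1000]: 00000000  (ones: 0)
  rows 72-79 [x1,x2,x3,x4=1001]: 00000000  (ones: 0)
  rows 80-87 [x1,x2,x3,x4=1010]: 00000000  (ones: 0)
  rows 88-95 [x1,x2,x3,x4=1011]: 00000000  (ones: 0)
  rows 96-103 [x1,x2,x3,x4=1100]: 01010101  (ones: 4)
  rows 104-111 [x1,x2,x3,x4=1101]: 00000000  (ones: 0)
  rows 112-119 [x1,x2,x3,x4=1110]: 00000000  (ones: 0)
  rows 120-127 [x1,x2,x3,x4=1111]: 00000000  (ones: 0)
Satisfying assignments = 0+0+2+0+4+0+4+0+0+0+0+0+4+0+0+0 = 14

14


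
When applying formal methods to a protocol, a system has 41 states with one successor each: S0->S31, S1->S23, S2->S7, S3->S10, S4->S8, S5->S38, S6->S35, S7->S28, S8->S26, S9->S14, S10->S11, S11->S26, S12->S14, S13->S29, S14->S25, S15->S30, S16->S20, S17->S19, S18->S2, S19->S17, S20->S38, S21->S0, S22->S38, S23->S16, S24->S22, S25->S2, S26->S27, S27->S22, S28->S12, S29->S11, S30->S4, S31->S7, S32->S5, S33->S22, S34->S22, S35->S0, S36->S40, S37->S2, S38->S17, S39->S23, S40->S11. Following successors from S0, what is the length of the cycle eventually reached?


Trace from S0 until a state repeats:
  S0 -> S31 -> S7 -> S28 -> S12 -> S14 -> S25 -> S2 -> S7
S7 first seen at step 2, revisited at step 8.
Cycle length = 8 - 2 = 6

6


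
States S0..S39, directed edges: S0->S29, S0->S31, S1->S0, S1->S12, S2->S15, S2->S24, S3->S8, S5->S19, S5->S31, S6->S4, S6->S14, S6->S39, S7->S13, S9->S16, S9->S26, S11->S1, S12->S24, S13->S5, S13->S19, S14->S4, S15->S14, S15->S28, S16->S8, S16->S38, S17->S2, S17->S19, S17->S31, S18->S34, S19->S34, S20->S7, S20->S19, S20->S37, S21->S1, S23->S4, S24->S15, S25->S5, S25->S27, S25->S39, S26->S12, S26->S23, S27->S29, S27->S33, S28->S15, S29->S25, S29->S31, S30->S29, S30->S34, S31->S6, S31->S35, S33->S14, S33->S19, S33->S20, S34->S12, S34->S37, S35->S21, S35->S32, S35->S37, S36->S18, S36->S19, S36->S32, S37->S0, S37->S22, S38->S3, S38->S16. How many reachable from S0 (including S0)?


BFS from S0:
  layer 0: {S0}
  layer 1: {S29, S31}
  layer 2: {S6, S25, S35}
  layer 3: {S4, S5, S14, S21, S27, S32, S37, S39}
  layer 4: {S1, S19, S22, S33}
  layer 5: {S12, S20, S34}
  layer 6: {S7, S24}
  layer 7: {S13, S15}
  layer 8: {S28}
Reachable set: {S0, S1, S4, S5, S6, S7, S12, S13, S14, S15, S19, S20, S21, S22, S24, S25, S27, S28, S29, S31, S32, S33, S34, S35, S37, S39}
Count = 26

26


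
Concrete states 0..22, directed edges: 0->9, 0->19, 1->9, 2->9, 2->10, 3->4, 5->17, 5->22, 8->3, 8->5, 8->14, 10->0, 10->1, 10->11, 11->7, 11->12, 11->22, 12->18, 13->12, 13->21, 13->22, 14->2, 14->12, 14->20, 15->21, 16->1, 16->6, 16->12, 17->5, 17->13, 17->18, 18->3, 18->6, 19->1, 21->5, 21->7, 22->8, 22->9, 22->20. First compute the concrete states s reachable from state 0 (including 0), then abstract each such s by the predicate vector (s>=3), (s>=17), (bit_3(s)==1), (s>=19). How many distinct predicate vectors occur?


BFS from 0:
Concrete reachable: {0, 1, 9, 19}
Abstract via predicates (s>=3), (s>=17), (bit_3(s)==1), (s>=19):
  (0,0,0,0) <- {0, 1}
  (1,0,1,0) <- {9}
  (1,1,0,1) <- {19}
Distinct abstract states = 3

3


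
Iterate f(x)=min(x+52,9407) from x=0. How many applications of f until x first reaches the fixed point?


Step 1: x=0, cap=9407, increment=52
Step 2: x grows by 52 each step until capped at 9407; fixed point is x=9407
Step 3: iterations = ceil(9407/52) = 181

181


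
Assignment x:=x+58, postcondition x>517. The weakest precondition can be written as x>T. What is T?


Formula: wp(x:=E, P) = P[E/x] (substitute E for x in postcondition)
Step 1: Postcondition: x>517
Step 2: Substitute x+58 for x: x+58>517
Step 3: Solve for x: x > 517-58 = 459

459


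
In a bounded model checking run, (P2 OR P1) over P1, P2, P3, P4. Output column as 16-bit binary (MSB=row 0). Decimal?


Formula: (P2 OR P1) over P1, P2, P3, P4 (16 rows)
Evaluate each row (bits = P1,P2,P3,P4, MSB first):
  row 0 [0000]: (0 OR 0) -> 0
  row 1 [0001]: (0 OR 0) -> 0
  row 2 [0010]: (0 OR 0) -> 0
  row 3 [0011]: (0 OR 0) -> 0
  row 4 [0100]: (1 OR 0) -> 1
  row 5 [0101]: (1 OR 0) -> 1
  row 6 [0110]: (1 OR 0) -> 1
  row 7 [0111]: (1 OR 0) -> 1
  row 8 [1000]: (0 OR 1) -> 1
  row 9 [1001]: (0 OR 1) -> 1
  row 10 [1010]: (0 OR 1) -> 1
  row 11 [1011]: (0 OR 1) -> 1
  row 12 [1100]: (1 OR 1) -> 1
  row 13 [1101]: (1 OR 1) -> 1
  row 14 [1110]: (1 OR 1) -> 1
  row 15 [1111]: (1 OR 1) -> 1
Full result column, 4 rows per line (P1,P2 fixed per line; P3,P4 runs 00..11 left to right):
  rows 0-3 [P1,P2=00]: 0000  = hex 0
  rows 4-7 [P1,P2=01]: 1111  = hex F
  rows 8-11 [P1,P2=10]: 1111  = hex F
  rows 12-15 [P1,P2=11]: 1111  = hex F
Output column (row 0 .. row 15) = 0000111111111111
Output column grouped in 4s = 0000 1111 1111 1111 = 0x0FFF
Convert to decimal digit by digit (value = value*16 + digit):
  0 -> 0
  0*16 + 15 (F) = 15
  15*16 + 15 (F) = 255
  255*16 + 15 (F) = 4095
Decimal = 4095

4095


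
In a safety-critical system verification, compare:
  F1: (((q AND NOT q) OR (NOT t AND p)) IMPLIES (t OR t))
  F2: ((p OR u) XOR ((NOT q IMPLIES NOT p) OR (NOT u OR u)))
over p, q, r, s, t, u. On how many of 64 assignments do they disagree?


F1 = (((q AND NOT q) OR (NOT t AND p)) IMPLIES (t OR t))
F2 = ((p OR u) XOR ((NOT q IMPLIES NOT p) OR (NOT u OR u)))
Evaluate both on each of 64 rows (bits = p,q,r,s,t,u):
  row 0 [000000]: F1=1 F2=1 -> 0
  row 1 [000001]: F1=1 F2=0 (differ) -> 1
  row 2 [000010]: F1=1 F2=1 -> 0
  row 3 [000011]: F1=1 F2=0 (differ) -> 1
  row 4 [000100]: F1=1 F2=1 -> 0
  (every remaining row is evaluated the same way; all 64 results are listed next)
Full result column, 8 rows per line (p,q,r fixed per line; s,t,u runs 000..111 left to right):
  rows 0-7 [p,q,r=000]: 01010101  (ones: 4)
  rows 8-15 [p,q,r=001]: 01010101  (ones: 4)
  rows 16-23 [p,q,r=010]: 01010101  (ones: 4)
  rows 24-31 [p,q,r=011]: 01010101  (ones: 4)
  rows 32-39 [p,q,r=100]: 00110011  (ones: 4)
  rows 40-47 [p,q,r=101]: 00110011  (ones: 4)
  rows 48-55 [p,q,r=110]: 00110011  (ones: 4)
  rows 56-63 [p,q,r=111]: 00110011  (ones: 4)
Disagreements = 4+4+4+4+4+4+4+4 = 32

32


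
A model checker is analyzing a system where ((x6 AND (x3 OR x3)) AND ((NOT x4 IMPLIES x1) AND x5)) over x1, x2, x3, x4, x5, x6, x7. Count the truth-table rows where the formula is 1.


Formula: ((x6 AND (x3 OR x3)) AND ((NOT x4 IMPLIES x1) AND x5)) over 7 vars (128 rows)
Evaluate each row (x1, x2, x3, x4, x5, x6, x7 as bits, MSB first):
  row 0 [0000000]: ((0 AND (0 OR 0)) AND ((NOT 0 IMPLIES 0) AND 0)) -> 0
  row 1 [0000001]: ((0 AND (0 OR 0)) AND ((NOT 0 IMPLIES 0) AND 0)) -> 0
  row 2 [0000010]: ((1 AND (0 OR 0)) AND ((NOT 0 IMPLIES 0) AND 0)) -> 0
  row 3 [0000011]: ((1 AND (0 OR 0)) AND ((NOT 0 IMPLIES 0) AND 0)) -> 0
  row 4 [0000100]: ((0 AND (0 OR 0)) AND ((NOT 0 IMPLIES 0) AND 1)) -> 0
  (every remaining row is evaluated the same way; all 128 results are listed next)
Full result column, 8 rows per line (x1,x2,x3,x4 fixed per line; x5,x6,x7 runs 000..111 left to right):
  rows 0-7 [x1,x2,x3,x4=0000]: 00000000  (ones: 0)
  rows 8-15 [x1,x2,x3,x4=0001]: 00000000  (ones: 0)
  rows 16-23 [x1,x2,x3,x4=0010]: 00000000  (ones: 0)
  rows 24-31 [x1,x2,x3,x4=0011]: 00000011  (ones: 2)
  rows 32-39 [x1,x2,x3,x4=0100]: 00000000  (ones: 0)
  rows 40-47 [x1,x2,x3,x4=0101]: 00000000  (ones: 0)
  rows 48-55 [x1,x2,x3,x4=0110]: 00000000  (ones: 0)
  rows 56-63 [x1,x2,x3,x4=0111]: 00000011  (ones: 2)
  rows 64-71 [x1,x2,x3,x4=1000]: 00000000  (ones: 0)
  rows 72-79 [x1,x2,x3,x4=1001]: 00000000  (ones: 0)
  rows 80-87 [x1,x2,x3,x4=1010]: 00000011  (ones: 2)
  rows 88-95 [x1,x2,x3,x4=1011]: 00000011  (ones: 2)
  rows 96-103 [x1,x2,x3,x4=1100]: 00000000  (ones: 0)
  rows 104-111 [x1,x2,x3,x4=1101]: 00000000  (ones: 0)
  rows 112-119 [x1,x2,x3,x4=1110]: 00000011  (ones: 2)
  rows 120-127 [x1,x2,x3,x4=1111]: 00000011  (ones: 2)
Count of 1-rows = 0+0+0+2+0+0+0+2+0+0+2+2+0+0+2+2 = 12

12


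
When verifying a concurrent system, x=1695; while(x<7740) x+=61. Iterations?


Step 1: x goes from 1695 toward 7740 by 61; the body runs while x<7740, so iterations = ceil((bound-start)/step)
Step 2: Distance=6045
Step 3: ceil(6045/61)=100

100


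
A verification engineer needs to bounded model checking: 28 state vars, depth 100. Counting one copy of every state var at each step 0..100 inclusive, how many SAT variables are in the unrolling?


BMC unrolls to depth k, creating one copy of each state var for steps 0..k.
Step count = 100 + 1 = 101 (steps 0 through 100)
Vars per step = 28
Total = 28 * 101 = 2828

2828


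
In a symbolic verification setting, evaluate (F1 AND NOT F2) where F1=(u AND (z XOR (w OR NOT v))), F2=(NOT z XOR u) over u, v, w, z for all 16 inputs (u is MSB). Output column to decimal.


F1 = (u AND (z XOR (w OR NOT v)))
F2 = (NOT z XOR u)
Counterexample to F1=>F2 is where F1=1 and F2=0.
Evaluate each row (bits = u,v,w,z, MSB first):
  row 0 [0000]: F1=0 F2=1 -> F1&~F2 -> 0
  row 1 [0001]: F1=0 F2=0 -> F1&~F2 -> 0
  row 2 [0010]: F1=0 F2=1 -> F1&~F2 -> 0
  row 3 [0011]: F1=0 F2=0 -> F1&~F2 -> 0
  row 4 [0100]: F1=0 F2=1 -> F1&~F2 -> 0
  row 5 [0101]: F1=0 F2=0 -> F1&~F2 -> 0
  row 6 [0110]: F1=0 F2=1 -> F1&~F2 -> 0
  row 7 [0111]: F1=0 F2=0 -> F1&~F2 -> 0
  row 8 [1000]: F1=1 F2=0 -> F1&~F2 -> 1
  row 9 [1001]: F1=0 F2=1 -> F1&~F2 -> 0
  row 10 [1010]: F1=1 F2=0 -> F1&~F2 -> 1
  row 11 [1011]: F1=0 F2=1 -> F1&~F2 -> 0
  row 12 [1100]: F1=0 F2=0 -> F1&~F2 -> 0
  row 13 [1101]: F1=1 F2=1 -> F1&~F2 -> 0
  row 14 [1110]: F1=1 F2=0 -> F1&~F2 -> 1
  row 15 [1111]: F1=0 F2=1 -> F1&~F2 -> 0
Full result column, 4 rows per line (u,v fixed per line; w,z runs 00..11 left to right):
  rows 0-3 [u,v=00]: 0000  = hex 0
  rows 4-7 [u,v=01]: 0000  = hex 0
  rows 8-11 [u,v=10]: 1010  = hex A
  rows 12-15 [u,v=11]: 0010  = hex 2
Counterexample vector (row 0 .. row 15) = 0000000010100010
Output column grouped in 4s = 0000 0000 1010 0010 = 0x00A2
Convert to decimal digit by digit (value = value*16 + digit):
  0 -> 0
  0*16 + 0 = 0
  0*16 + 10 (A) = 10
  10*16 + 2 = 162
Decimal = 162

162


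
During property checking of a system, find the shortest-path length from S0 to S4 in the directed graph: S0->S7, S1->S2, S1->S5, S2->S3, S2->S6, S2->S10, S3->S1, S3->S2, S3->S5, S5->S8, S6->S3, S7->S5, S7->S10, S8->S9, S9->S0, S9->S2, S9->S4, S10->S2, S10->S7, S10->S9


BFS layer-by-layer from S0:
  dist 0: {S0}
  dist 1: {S7}
  dist 2: {S5, S10}
  dist 3: {S2, S8, S9}
  dist 4: {S3, S4, S6}
  -> S4 reached at distance 4
Shortest path length = 4

4


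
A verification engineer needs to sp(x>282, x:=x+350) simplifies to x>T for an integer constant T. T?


Formula: sp(P, x:=E) = exists old_x. (x = E[old_x/x]) AND P[old_x/x] (old_x is the value of x before the assignment; eliminate old_x by solving x = E[old_x/x] for old_x)
Step 1: Precondition P: x>282, i.e. old_x > 282
Step 2: Assignment gives x = old_x + 350, so old_x = x - 350
Step 3: Substitute into P: x - 350 > 282
Step 4: Simplify: x > 282+350 = 632

632


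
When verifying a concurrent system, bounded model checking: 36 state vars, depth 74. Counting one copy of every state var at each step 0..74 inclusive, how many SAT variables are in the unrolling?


BMC unrolls to depth k, creating one copy of each state var for steps 0..k.
Step count = 74 + 1 = 75 (steps 0 through 74)
Vars per step = 36
Total = 36 * 75 = 2700

2700


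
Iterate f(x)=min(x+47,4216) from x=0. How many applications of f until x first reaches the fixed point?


Step 1: x=0, cap=4216, increment=47
Step 2: x grows by 47 each step until capped at 4216; fixed point is x=4216
Step 3: iterations = ceil(4216/47) = 90

90


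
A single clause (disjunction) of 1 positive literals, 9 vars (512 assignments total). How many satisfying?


Step 1: Total=2^9=512
Step 2: Unsat when all 1 false: 2^8=256
Step 3: Sat=512-256=256

256


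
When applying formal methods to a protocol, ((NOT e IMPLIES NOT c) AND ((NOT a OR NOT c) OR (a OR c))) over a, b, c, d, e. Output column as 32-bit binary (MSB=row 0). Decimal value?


Formula: ((NOT e IMPLIES NOT c) AND ((NOT a OR NOT c) OR (a OR c))) over a, b, c, d, e (32 rows)
Evaluate each row (bits = a,b,c,d,e, MSB first):
  row 0 [00000]: ((NOT 0 IMPLIES NOT 0) AND ((NOT 0 OR NOT 0) OR (0 OR 0))) -> 1
  row 1 [00001]: ((NOT 1 IMPLIES NOT 0) AND ((NOT 0 OR NOT 0) OR (0 OR 0))) -> 1
  row 2 [00010]: ((NOT 0 IMPLIES NOT 0) AND ((NOT 0 OR NOT 0) OR (0 OR 0))) -> 1
  row 3 [00011]: ((NOT 1 IMPLIES NOT 0) AND ((NOT 0 OR NOT 0) OR (0 OR 0))) -> 1
  row 4 [00100]: ((NOT 0 IMPLIES NOT 1) AND ((NOT 0 OR NOT 1) OR (0 OR 1))) -> 0
  row 5 [00101]: ((NOT 1 IMPLIES NOT 1) AND ((NOT 0 OR NOT 1) OR (0 OR 1))) -> 1
  row 6 [00110]: ((NOT 0 IMPLIES NOT 1) AND ((NOT 0 OR NOT 1) OR (0 OR 1))) -> 0
  row 7 [00111]: ((NOT 1 IMPLIES NOT 1) AND ((NOT 0 OR NOT 1) OR (0 OR 1))) -> 1
  row 8 [01000]: ((NOT 0 IMPLIES NOT 0) AND ((NOT 0 OR NOT 0) OR (0 OR 0))) -> 1
  row 9 [01001]: ((NOT 1 IMPLIES NOT 0) AND ((NOT 0 OR NOT 0) OR (0 OR 0))) -> 1
  row 10 [01010]: ((NOT 0 IMPLIES NOT 0) AND ((NOT 0 OR NOT 0) OR (0 OR 0))) -> 1
  row 11 [01011]: ((NOT 1 IMPLIES NOT 0) AND ((NOT 0 OR NOT 0) OR (0 OR 0))) -> 1
  row 12 [01100]: ((NOT 0 IMPLIES NOT 1) AND ((NOT 0 OR NOT 1) OR (0 OR 1))) -> 0
  row 13 [01101]: ((NOT 1 IMPLIES NOT 1) AND ((NOT 0 OR NOT 1) OR (0 OR 1))) -> 1
  row 14 [01110]: ((NOT 0 IMPLIES NOT 1) AND ((NOT 0 OR NOT 1) OR (0 OR 1))) -> 0
  row 15 [01111]: ((NOT 1 IMPLIES NOT 1) AND ((NOT 0 OR NOT 1) OR (0 OR 1))) -> 1
  row 16 [10000]: ((NOT 0 IMPLIES NOT 0) AND ((NOT 1 OR NOT 0) OR (1 OR 0))) -> 1
  row 17 [10001]: ((NOT 1 IMPLIES NOT 0) AND ((NOT 1 OR NOT 0) OR (1 OR 0))) -> 1
  row 18 [10010]: ((NOT 0 IMPLIES NOT 0) AND ((NOT 1 OR NOT 0) OR (1 OR 0))) -> 1
  row 19 [10011]: ((NOT 1 IMPLIES NOT 0) AND ((NOT 1 OR NOT 0) OR (1 OR 0))) -> 1
  row 20 [10100]: ((NOT 0 IMPLIES NOT 1) AND ((NOT 1 OR NOT 1) OR (1 OR 1))) -> 0
  row 21 [10101]: ((NOT 1 IMPLIES NOT 1) AND ((NOT 1 OR NOT 1) OR (1 OR 1))) -> 1
  row 22 [10110]: ((NOT 0 IMPLIES NOT 1) AND ((NOT 1 OR NOT 1) OR (1 OR 1))) -> 0
  row 23 [10111]: ((NOT 1 IMPLIES NOT 1) AND ((NOT 1 OR NOT 1) OR (1 OR 1))) -> 1
  row 24 [11000]: ((NOT 0 IMPLIES NOT 0) AND ((NOT 1 OR NOT 0) OR (1 OR 0))) -> 1
  row 25 [11001]: ((NOT 1 IMPLIES NOT 0) AND ((NOT 1 OR NOT 0) OR (1 OR 0))) -> 1
  row 26 [11010]: ((NOT 0 IMPLIES NOT 0) AND ((NOT 1 OR NOT 0) OR (1 OR 0))) -> 1
  row 27 [11011]: ((NOT 1 IMPLIES NOT 0) AND ((NOT 1 OR NOT 0) OR (1 OR 0))) -> 1
  row 28 [11100]: ((NOT 0 IMPLIES NOT 1) AND ((NOT 1 OR NOT 1) OR (1 OR 1))) -> 0
  row 29 [11101]: ((NOT 1 IMPLIES NOT 1) AND ((NOT 1 OR NOT 1) OR (1 OR 1))) -> 1
  row 30 [11110]: ((NOT 0 IMPLIES NOT 1) AND ((NOT 1 OR NOT 1) OR (1 OR 1))) -> 0
  row 31 [11111]: ((NOT 1 IMPLIES NOT 1) AND ((NOT 1 OR NOT 1) OR (1 OR 1))) -> 1
Full result column, 4 rows per line (a,b,c fixed per line; d,e runs 00..11 left to right):
  rows 0-3 [a,b,c=000]: 1111  = hex F
  rows 4-7 [a,b,c=001]: 0101  = hex 5
  rows 8-11 [a,b,c=010]: 1111  = hex F
  rows 12-15 [a,b,c=011]: 0101  = hex 5
  rows 16-19 [a,b,c=100]: 1111  = hex F
  rows 20-23 [a,b,c=101]: 0101  = hex 5
  rows 24-27 [a,b,c=110]: 1111  = hex F
  rows 28-31 [a,b,c=111]: 0101  = hex 5
Output column (row 0 .. row 31) = 11110101111101011111010111110101
Output column grouped in 4s = 1111 0101 1111 0101 1111 0101 1111 0101 = 0xF5F5F5F5
Convert to decimal digit by digit (value = value*16 + digit):
  F -> 15
  15*16 + 5 = 245
  245*16 + 15 (F) = 3935
  3935*16 + 5 = 62965
  62965*16 + 15 (F) = 1007455
  1007455*16 + 5 = 16119285
  16119285*16 + 15 (F) = 257908575
  257908575*16 + 5 = 4126537205
Decimal = 4126537205

4126537205


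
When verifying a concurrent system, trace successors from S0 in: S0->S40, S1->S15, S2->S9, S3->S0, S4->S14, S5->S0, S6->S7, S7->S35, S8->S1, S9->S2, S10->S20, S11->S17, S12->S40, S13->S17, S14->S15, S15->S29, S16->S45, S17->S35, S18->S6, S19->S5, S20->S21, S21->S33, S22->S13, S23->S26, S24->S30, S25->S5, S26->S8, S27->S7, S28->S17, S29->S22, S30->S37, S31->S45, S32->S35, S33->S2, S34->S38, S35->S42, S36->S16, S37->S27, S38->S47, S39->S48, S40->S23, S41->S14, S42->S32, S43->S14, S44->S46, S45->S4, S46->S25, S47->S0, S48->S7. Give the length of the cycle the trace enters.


Trace from S0 until a state repeats:
  S0 -> S40 -> S23 -> S26 -> S8 -> S1 -> S15 -> S29 -> S22 -> S13 -> S17 -> S35 -> S42 -> S32 -> S35
S35 first seen at step 11, revisited at step 14.
Cycle length = 14 - 11 = 3

3


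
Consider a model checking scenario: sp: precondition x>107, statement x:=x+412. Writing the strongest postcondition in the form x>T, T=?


Formula: sp(P, x:=E) = exists old_x. (x = E[old_x/x]) AND P[old_x/x] (old_x is the value of x before the assignment; eliminate old_x by solving x = E[old_x/x] for old_x)
Step 1: Precondition P: x>107, i.e. old_x > 107
Step 2: Assignment gives x = old_x + 412, so old_x = x - 412
Step 3: Substitute into P: x - 412 > 107
Step 4: Simplify: x > 107+412 = 519

519


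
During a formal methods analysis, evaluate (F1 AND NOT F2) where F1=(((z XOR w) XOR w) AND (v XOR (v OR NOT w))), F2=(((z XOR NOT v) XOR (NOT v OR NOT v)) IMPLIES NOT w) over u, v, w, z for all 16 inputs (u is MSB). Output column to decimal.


F1 = (((z XOR w) XOR w) AND (v XOR (v OR NOT w)))
F2 = (((z XOR NOT v) XOR (NOT v OR NOT v)) IMPLIES NOT w)
Counterexample to F1=>F2 is where F1=1 and F2=0.
Evaluate each row (bits = u,v,w,z, MSB first):
  row 0 [0000]: F1=0 F2=1 -> F1&~F2 -> 0
  row 1 [0001]: F1=1 F2=1 -> F1&~F2 -> 0
  row 2 [0010]: F1=0 F2=1 -> F1&~F2 -> 0
  row 3 [0011]: F1=0 F2=0 -> F1&~F2 -> 0
  row 4 [0100]: F1=0 F2=1 -> F1&~F2 -> 0
  row 5 [0101]: F1=0 F2=1 -> F1&~F2 -> 0
  row 6 [0110]: F1=0 F2=1 -> F1&~F2 -> 0
  row 7 [0111]: F1=0 F2=0 -> F1&~F2 -> 0
  row 8 [1000]: F1=0 F2=1 -> F1&~F2 -> 0
  row 9 [1001]: F1=1 F2=1 -> F1&~F2 -> 0
  row 10 [1010]: F1=0 F2=1 -> F1&~F2 -> 0
  row 11 [1011]: F1=0 F2=0 -> F1&~F2 -> 0
  row 12 [1100]: F1=0 F2=1 -> F1&~F2 -> 0
  row 13 [1101]: F1=0 F2=1 -> F1&~F2 -> 0
  row 14 [1110]: F1=0 F2=1 -> F1&~F2 -> 0
  row 15 [1111]: F1=0 F2=0 -> F1&~F2 -> 0
Full result column, 4 rows per line (u,v fixed per line; w,z runs 00..11 left to right):
  rows 0-3 [u,v=00]: 0000  = hex 0
  rows 4-7 [u,v=01]: 0000  = hex 0
  rows 8-11 [u,v=10]: 0000  = hex 0
  rows 12-15 [u,v=11]: 0000  = hex 0
Counterexample vector (row 0 .. row 15) = 0000000000000000
Output column grouped in 4s = 0000 0000 0000 0000 = 0x0000
Convert to decimal digit by digit (value = value*16 + digit):
  0 -> 0
  0*16 + 0 = 0
  0*16 + 0 = 0
  0*16 + 0 = 0
Decimal = 0

0


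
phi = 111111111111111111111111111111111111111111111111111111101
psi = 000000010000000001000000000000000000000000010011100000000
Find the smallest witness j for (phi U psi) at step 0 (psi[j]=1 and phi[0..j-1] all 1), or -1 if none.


(phi U psi) at 0: need smallest j with psi[j]=1 and phi[i]=1 for all i in [0,j).
Scan from step 0:
  step 0: phi=1, psi=0 -> continue
  step 1: phi=1, psi=0 -> continue
  step 2: phi=1, psi=0 -> continue
  step 3: phi=1, psi=0 -> continue
  step 7: psi=1 and phi held for [0,7) -> witness found
Witness step = 7

7
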